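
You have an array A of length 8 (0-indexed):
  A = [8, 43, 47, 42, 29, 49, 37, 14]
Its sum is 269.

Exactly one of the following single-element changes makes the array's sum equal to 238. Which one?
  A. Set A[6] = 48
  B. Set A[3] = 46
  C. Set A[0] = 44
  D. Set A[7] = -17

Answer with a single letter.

Option A: A[6] 37->48, delta=11, new_sum=269+(11)=280
Option B: A[3] 42->46, delta=4, new_sum=269+(4)=273
Option C: A[0] 8->44, delta=36, new_sum=269+(36)=305
Option D: A[7] 14->-17, delta=-31, new_sum=269+(-31)=238 <-- matches target

Answer: D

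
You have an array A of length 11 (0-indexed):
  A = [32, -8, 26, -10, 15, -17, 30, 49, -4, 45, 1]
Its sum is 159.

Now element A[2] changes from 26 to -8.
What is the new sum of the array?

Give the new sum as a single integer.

Old value at index 2: 26
New value at index 2: -8
Delta = -8 - 26 = -34
New sum = old_sum + delta = 159 + (-34) = 125

Answer: 125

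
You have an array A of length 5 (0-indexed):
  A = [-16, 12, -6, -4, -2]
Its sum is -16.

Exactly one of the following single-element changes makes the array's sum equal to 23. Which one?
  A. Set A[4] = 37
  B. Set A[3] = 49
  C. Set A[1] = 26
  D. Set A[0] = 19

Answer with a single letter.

Option A: A[4] -2->37, delta=39, new_sum=-16+(39)=23 <-- matches target
Option B: A[3] -4->49, delta=53, new_sum=-16+(53)=37
Option C: A[1] 12->26, delta=14, new_sum=-16+(14)=-2
Option D: A[0] -16->19, delta=35, new_sum=-16+(35)=19

Answer: A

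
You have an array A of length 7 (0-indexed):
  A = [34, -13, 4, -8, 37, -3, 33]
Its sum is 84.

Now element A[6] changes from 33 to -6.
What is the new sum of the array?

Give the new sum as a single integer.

Old value at index 6: 33
New value at index 6: -6
Delta = -6 - 33 = -39
New sum = old_sum + delta = 84 + (-39) = 45

Answer: 45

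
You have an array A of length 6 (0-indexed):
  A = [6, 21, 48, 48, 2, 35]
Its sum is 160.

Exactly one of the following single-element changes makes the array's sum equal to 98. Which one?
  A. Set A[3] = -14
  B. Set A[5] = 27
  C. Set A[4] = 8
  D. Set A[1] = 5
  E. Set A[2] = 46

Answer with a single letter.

Answer: A

Derivation:
Option A: A[3] 48->-14, delta=-62, new_sum=160+(-62)=98 <-- matches target
Option B: A[5] 35->27, delta=-8, new_sum=160+(-8)=152
Option C: A[4] 2->8, delta=6, new_sum=160+(6)=166
Option D: A[1] 21->5, delta=-16, new_sum=160+(-16)=144
Option E: A[2] 48->46, delta=-2, new_sum=160+(-2)=158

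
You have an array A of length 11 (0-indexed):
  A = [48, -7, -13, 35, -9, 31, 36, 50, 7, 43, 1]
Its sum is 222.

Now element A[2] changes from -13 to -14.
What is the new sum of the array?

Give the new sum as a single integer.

Answer: 221

Derivation:
Old value at index 2: -13
New value at index 2: -14
Delta = -14 - -13 = -1
New sum = old_sum + delta = 222 + (-1) = 221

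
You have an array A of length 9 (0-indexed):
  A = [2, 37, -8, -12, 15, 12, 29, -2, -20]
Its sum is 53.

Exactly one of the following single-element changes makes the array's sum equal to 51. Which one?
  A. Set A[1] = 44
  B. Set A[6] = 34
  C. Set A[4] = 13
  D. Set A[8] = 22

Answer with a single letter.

Answer: C

Derivation:
Option A: A[1] 37->44, delta=7, new_sum=53+(7)=60
Option B: A[6] 29->34, delta=5, new_sum=53+(5)=58
Option C: A[4] 15->13, delta=-2, new_sum=53+(-2)=51 <-- matches target
Option D: A[8] -20->22, delta=42, new_sum=53+(42)=95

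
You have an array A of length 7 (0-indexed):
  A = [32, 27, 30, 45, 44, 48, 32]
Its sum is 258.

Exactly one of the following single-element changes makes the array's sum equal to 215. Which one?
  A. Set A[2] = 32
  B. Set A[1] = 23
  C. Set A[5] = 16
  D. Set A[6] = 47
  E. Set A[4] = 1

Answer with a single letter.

Option A: A[2] 30->32, delta=2, new_sum=258+(2)=260
Option B: A[1] 27->23, delta=-4, new_sum=258+(-4)=254
Option C: A[5] 48->16, delta=-32, new_sum=258+(-32)=226
Option D: A[6] 32->47, delta=15, new_sum=258+(15)=273
Option E: A[4] 44->1, delta=-43, new_sum=258+(-43)=215 <-- matches target

Answer: E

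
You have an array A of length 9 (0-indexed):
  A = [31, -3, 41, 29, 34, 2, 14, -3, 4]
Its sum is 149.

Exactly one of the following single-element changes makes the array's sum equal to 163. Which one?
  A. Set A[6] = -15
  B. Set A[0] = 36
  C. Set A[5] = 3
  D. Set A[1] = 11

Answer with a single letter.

Answer: D

Derivation:
Option A: A[6] 14->-15, delta=-29, new_sum=149+(-29)=120
Option B: A[0] 31->36, delta=5, new_sum=149+(5)=154
Option C: A[5] 2->3, delta=1, new_sum=149+(1)=150
Option D: A[1] -3->11, delta=14, new_sum=149+(14)=163 <-- matches target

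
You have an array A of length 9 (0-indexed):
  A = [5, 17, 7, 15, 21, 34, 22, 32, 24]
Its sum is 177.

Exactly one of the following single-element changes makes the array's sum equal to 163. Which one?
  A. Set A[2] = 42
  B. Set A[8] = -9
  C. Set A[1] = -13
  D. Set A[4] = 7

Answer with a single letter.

Answer: D

Derivation:
Option A: A[2] 7->42, delta=35, new_sum=177+(35)=212
Option B: A[8] 24->-9, delta=-33, new_sum=177+(-33)=144
Option C: A[1] 17->-13, delta=-30, new_sum=177+(-30)=147
Option D: A[4] 21->7, delta=-14, new_sum=177+(-14)=163 <-- matches target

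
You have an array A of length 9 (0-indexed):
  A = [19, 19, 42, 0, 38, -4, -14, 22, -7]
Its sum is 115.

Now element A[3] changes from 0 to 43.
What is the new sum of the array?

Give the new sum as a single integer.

Answer: 158

Derivation:
Old value at index 3: 0
New value at index 3: 43
Delta = 43 - 0 = 43
New sum = old_sum + delta = 115 + (43) = 158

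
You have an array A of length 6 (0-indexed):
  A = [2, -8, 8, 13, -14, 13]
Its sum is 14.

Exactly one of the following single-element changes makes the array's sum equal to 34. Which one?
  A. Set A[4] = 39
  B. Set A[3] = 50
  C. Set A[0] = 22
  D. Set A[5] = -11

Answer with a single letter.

Option A: A[4] -14->39, delta=53, new_sum=14+(53)=67
Option B: A[3] 13->50, delta=37, new_sum=14+(37)=51
Option C: A[0] 2->22, delta=20, new_sum=14+(20)=34 <-- matches target
Option D: A[5] 13->-11, delta=-24, new_sum=14+(-24)=-10

Answer: C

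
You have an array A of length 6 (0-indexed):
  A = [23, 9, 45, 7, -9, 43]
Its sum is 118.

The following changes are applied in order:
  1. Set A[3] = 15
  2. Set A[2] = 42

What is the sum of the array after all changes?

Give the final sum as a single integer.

Answer: 123

Derivation:
Initial sum: 118
Change 1: A[3] 7 -> 15, delta = 8, sum = 126
Change 2: A[2] 45 -> 42, delta = -3, sum = 123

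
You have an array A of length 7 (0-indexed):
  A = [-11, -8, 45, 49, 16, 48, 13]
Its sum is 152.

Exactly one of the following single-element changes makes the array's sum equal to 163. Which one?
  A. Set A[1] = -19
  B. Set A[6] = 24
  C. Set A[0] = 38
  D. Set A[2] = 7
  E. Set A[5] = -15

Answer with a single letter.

Option A: A[1] -8->-19, delta=-11, new_sum=152+(-11)=141
Option B: A[6] 13->24, delta=11, new_sum=152+(11)=163 <-- matches target
Option C: A[0] -11->38, delta=49, new_sum=152+(49)=201
Option D: A[2] 45->7, delta=-38, new_sum=152+(-38)=114
Option E: A[5] 48->-15, delta=-63, new_sum=152+(-63)=89

Answer: B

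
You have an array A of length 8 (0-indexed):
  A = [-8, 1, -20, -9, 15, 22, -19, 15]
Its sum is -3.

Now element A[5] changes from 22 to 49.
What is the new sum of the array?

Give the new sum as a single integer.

Old value at index 5: 22
New value at index 5: 49
Delta = 49 - 22 = 27
New sum = old_sum + delta = -3 + (27) = 24

Answer: 24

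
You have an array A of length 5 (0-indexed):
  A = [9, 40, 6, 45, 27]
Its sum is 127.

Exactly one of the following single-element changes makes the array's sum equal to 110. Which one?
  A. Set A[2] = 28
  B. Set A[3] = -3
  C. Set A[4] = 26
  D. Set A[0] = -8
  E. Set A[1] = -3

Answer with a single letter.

Option A: A[2] 6->28, delta=22, new_sum=127+(22)=149
Option B: A[3] 45->-3, delta=-48, new_sum=127+(-48)=79
Option C: A[4] 27->26, delta=-1, new_sum=127+(-1)=126
Option D: A[0] 9->-8, delta=-17, new_sum=127+(-17)=110 <-- matches target
Option E: A[1] 40->-3, delta=-43, new_sum=127+(-43)=84

Answer: D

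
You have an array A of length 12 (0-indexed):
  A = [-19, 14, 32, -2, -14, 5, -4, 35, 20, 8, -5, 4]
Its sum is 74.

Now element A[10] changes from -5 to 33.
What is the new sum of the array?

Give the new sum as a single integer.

Answer: 112

Derivation:
Old value at index 10: -5
New value at index 10: 33
Delta = 33 - -5 = 38
New sum = old_sum + delta = 74 + (38) = 112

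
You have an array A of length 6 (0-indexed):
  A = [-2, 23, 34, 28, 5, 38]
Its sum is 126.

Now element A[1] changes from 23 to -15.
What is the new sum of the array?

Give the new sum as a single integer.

Answer: 88

Derivation:
Old value at index 1: 23
New value at index 1: -15
Delta = -15 - 23 = -38
New sum = old_sum + delta = 126 + (-38) = 88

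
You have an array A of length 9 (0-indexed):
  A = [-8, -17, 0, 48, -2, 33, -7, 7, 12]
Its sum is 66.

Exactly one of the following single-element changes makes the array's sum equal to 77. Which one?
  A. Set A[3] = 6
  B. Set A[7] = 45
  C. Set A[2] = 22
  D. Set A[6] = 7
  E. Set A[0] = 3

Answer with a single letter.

Answer: E

Derivation:
Option A: A[3] 48->6, delta=-42, new_sum=66+(-42)=24
Option B: A[7] 7->45, delta=38, new_sum=66+(38)=104
Option C: A[2] 0->22, delta=22, new_sum=66+(22)=88
Option D: A[6] -7->7, delta=14, new_sum=66+(14)=80
Option E: A[0] -8->3, delta=11, new_sum=66+(11)=77 <-- matches target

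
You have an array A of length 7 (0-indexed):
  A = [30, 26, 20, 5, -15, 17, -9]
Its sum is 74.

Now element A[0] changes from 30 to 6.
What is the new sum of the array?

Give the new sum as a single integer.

Old value at index 0: 30
New value at index 0: 6
Delta = 6 - 30 = -24
New sum = old_sum + delta = 74 + (-24) = 50

Answer: 50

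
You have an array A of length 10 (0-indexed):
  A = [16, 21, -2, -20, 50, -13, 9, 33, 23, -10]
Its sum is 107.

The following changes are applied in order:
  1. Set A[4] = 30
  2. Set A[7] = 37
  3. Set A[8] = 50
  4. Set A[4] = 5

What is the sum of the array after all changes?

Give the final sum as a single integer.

Answer: 93

Derivation:
Initial sum: 107
Change 1: A[4] 50 -> 30, delta = -20, sum = 87
Change 2: A[7] 33 -> 37, delta = 4, sum = 91
Change 3: A[8] 23 -> 50, delta = 27, sum = 118
Change 4: A[4] 30 -> 5, delta = -25, sum = 93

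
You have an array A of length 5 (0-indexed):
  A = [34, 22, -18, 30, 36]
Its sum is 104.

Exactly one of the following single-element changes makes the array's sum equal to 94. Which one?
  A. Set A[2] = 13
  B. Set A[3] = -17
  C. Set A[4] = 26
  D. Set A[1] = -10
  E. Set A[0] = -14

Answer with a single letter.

Option A: A[2] -18->13, delta=31, new_sum=104+(31)=135
Option B: A[3] 30->-17, delta=-47, new_sum=104+(-47)=57
Option C: A[4] 36->26, delta=-10, new_sum=104+(-10)=94 <-- matches target
Option D: A[1] 22->-10, delta=-32, new_sum=104+(-32)=72
Option E: A[0] 34->-14, delta=-48, new_sum=104+(-48)=56

Answer: C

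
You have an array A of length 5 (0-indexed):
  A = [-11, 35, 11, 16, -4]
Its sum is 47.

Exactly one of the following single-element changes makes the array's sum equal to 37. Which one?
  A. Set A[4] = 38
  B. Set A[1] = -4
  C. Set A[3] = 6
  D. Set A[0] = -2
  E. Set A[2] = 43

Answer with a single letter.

Option A: A[4] -4->38, delta=42, new_sum=47+(42)=89
Option B: A[1] 35->-4, delta=-39, new_sum=47+(-39)=8
Option C: A[3] 16->6, delta=-10, new_sum=47+(-10)=37 <-- matches target
Option D: A[0] -11->-2, delta=9, new_sum=47+(9)=56
Option E: A[2] 11->43, delta=32, new_sum=47+(32)=79

Answer: C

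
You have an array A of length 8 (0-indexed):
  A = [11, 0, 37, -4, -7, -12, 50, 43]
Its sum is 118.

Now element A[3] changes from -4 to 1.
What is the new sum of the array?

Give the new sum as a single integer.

Old value at index 3: -4
New value at index 3: 1
Delta = 1 - -4 = 5
New sum = old_sum + delta = 118 + (5) = 123

Answer: 123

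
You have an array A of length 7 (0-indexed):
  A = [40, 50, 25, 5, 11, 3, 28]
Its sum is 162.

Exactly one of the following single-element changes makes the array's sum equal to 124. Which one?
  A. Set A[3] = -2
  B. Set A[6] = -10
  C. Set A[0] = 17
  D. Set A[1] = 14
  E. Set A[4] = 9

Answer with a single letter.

Answer: B

Derivation:
Option A: A[3] 5->-2, delta=-7, new_sum=162+(-7)=155
Option B: A[6] 28->-10, delta=-38, new_sum=162+(-38)=124 <-- matches target
Option C: A[0] 40->17, delta=-23, new_sum=162+(-23)=139
Option D: A[1] 50->14, delta=-36, new_sum=162+(-36)=126
Option E: A[4] 11->9, delta=-2, new_sum=162+(-2)=160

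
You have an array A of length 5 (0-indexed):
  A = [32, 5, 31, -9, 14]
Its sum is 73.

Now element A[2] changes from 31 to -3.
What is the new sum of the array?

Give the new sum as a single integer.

Old value at index 2: 31
New value at index 2: -3
Delta = -3 - 31 = -34
New sum = old_sum + delta = 73 + (-34) = 39

Answer: 39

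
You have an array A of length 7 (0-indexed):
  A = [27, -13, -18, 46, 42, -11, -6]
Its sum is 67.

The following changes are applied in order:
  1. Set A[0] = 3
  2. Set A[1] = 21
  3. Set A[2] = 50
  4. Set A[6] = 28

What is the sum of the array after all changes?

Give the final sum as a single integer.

Answer: 179

Derivation:
Initial sum: 67
Change 1: A[0] 27 -> 3, delta = -24, sum = 43
Change 2: A[1] -13 -> 21, delta = 34, sum = 77
Change 3: A[2] -18 -> 50, delta = 68, sum = 145
Change 4: A[6] -6 -> 28, delta = 34, sum = 179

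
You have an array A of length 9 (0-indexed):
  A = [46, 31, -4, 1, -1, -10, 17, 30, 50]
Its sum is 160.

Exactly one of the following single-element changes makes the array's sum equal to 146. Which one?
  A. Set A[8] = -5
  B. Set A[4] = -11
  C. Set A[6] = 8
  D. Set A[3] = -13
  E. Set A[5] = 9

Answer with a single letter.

Option A: A[8] 50->-5, delta=-55, new_sum=160+(-55)=105
Option B: A[4] -1->-11, delta=-10, new_sum=160+(-10)=150
Option C: A[6] 17->8, delta=-9, new_sum=160+(-9)=151
Option D: A[3] 1->-13, delta=-14, new_sum=160+(-14)=146 <-- matches target
Option E: A[5] -10->9, delta=19, new_sum=160+(19)=179

Answer: D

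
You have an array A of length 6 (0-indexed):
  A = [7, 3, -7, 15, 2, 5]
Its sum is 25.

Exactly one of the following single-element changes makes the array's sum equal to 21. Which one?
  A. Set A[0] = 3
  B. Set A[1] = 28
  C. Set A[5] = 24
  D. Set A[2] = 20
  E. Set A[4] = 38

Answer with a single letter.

Answer: A

Derivation:
Option A: A[0] 7->3, delta=-4, new_sum=25+(-4)=21 <-- matches target
Option B: A[1] 3->28, delta=25, new_sum=25+(25)=50
Option C: A[5] 5->24, delta=19, new_sum=25+(19)=44
Option D: A[2] -7->20, delta=27, new_sum=25+(27)=52
Option E: A[4] 2->38, delta=36, new_sum=25+(36)=61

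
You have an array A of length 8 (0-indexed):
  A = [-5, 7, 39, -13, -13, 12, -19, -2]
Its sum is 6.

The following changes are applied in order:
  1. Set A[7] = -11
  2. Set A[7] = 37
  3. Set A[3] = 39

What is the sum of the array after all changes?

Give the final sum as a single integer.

Initial sum: 6
Change 1: A[7] -2 -> -11, delta = -9, sum = -3
Change 2: A[7] -11 -> 37, delta = 48, sum = 45
Change 3: A[3] -13 -> 39, delta = 52, sum = 97

Answer: 97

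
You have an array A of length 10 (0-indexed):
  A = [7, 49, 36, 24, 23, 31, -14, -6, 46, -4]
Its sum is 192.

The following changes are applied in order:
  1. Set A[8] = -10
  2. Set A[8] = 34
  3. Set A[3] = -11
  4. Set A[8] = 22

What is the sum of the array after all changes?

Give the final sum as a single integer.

Initial sum: 192
Change 1: A[8] 46 -> -10, delta = -56, sum = 136
Change 2: A[8] -10 -> 34, delta = 44, sum = 180
Change 3: A[3] 24 -> -11, delta = -35, sum = 145
Change 4: A[8] 34 -> 22, delta = -12, sum = 133

Answer: 133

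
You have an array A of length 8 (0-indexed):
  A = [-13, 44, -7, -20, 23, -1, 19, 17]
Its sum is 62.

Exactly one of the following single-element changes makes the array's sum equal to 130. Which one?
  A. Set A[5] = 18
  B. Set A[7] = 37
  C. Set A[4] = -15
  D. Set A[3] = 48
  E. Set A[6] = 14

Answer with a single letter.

Answer: D

Derivation:
Option A: A[5] -1->18, delta=19, new_sum=62+(19)=81
Option B: A[7] 17->37, delta=20, new_sum=62+(20)=82
Option C: A[4] 23->-15, delta=-38, new_sum=62+(-38)=24
Option D: A[3] -20->48, delta=68, new_sum=62+(68)=130 <-- matches target
Option E: A[6] 19->14, delta=-5, new_sum=62+(-5)=57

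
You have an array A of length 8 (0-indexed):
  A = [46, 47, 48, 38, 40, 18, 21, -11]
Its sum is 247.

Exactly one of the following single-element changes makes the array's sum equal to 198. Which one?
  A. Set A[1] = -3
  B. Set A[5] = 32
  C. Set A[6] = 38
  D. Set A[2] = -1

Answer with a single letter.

Option A: A[1] 47->-3, delta=-50, new_sum=247+(-50)=197
Option B: A[5] 18->32, delta=14, new_sum=247+(14)=261
Option C: A[6] 21->38, delta=17, new_sum=247+(17)=264
Option D: A[2] 48->-1, delta=-49, new_sum=247+(-49)=198 <-- matches target

Answer: D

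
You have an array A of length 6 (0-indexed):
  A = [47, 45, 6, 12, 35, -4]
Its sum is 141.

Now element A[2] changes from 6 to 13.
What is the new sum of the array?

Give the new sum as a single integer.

Answer: 148

Derivation:
Old value at index 2: 6
New value at index 2: 13
Delta = 13 - 6 = 7
New sum = old_sum + delta = 141 + (7) = 148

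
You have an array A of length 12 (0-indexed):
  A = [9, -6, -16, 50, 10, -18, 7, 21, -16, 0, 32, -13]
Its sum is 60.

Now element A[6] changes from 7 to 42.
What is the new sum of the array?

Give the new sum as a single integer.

Answer: 95

Derivation:
Old value at index 6: 7
New value at index 6: 42
Delta = 42 - 7 = 35
New sum = old_sum + delta = 60 + (35) = 95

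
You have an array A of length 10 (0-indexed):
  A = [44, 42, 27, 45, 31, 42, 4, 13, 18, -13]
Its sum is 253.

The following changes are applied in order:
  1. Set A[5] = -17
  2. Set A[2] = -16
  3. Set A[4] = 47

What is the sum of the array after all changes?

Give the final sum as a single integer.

Initial sum: 253
Change 1: A[5] 42 -> -17, delta = -59, sum = 194
Change 2: A[2] 27 -> -16, delta = -43, sum = 151
Change 3: A[4] 31 -> 47, delta = 16, sum = 167

Answer: 167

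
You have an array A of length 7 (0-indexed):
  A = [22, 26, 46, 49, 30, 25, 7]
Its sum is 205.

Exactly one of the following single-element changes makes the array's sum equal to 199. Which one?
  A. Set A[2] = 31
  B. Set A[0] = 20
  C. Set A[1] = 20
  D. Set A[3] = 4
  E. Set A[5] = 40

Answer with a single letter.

Answer: C

Derivation:
Option A: A[2] 46->31, delta=-15, new_sum=205+(-15)=190
Option B: A[0] 22->20, delta=-2, new_sum=205+(-2)=203
Option C: A[1] 26->20, delta=-6, new_sum=205+(-6)=199 <-- matches target
Option D: A[3] 49->4, delta=-45, new_sum=205+(-45)=160
Option E: A[5] 25->40, delta=15, new_sum=205+(15)=220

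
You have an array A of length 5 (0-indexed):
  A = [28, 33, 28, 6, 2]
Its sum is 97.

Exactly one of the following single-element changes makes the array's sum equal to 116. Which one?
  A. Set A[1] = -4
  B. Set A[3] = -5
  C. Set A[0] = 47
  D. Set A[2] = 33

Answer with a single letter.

Option A: A[1] 33->-4, delta=-37, new_sum=97+(-37)=60
Option B: A[3] 6->-5, delta=-11, new_sum=97+(-11)=86
Option C: A[0] 28->47, delta=19, new_sum=97+(19)=116 <-- matches target
Option D: A[2] 28->33, delta=5, new_sum=97+(5)=102

Answer: C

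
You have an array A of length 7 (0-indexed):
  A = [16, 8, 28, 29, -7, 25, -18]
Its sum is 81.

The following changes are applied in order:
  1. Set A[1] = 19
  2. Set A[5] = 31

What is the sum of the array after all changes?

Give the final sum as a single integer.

Answer: 98

Derivation:
Initial sum: 81
Change 1: A[1] 8 -> 19, delta = 11, sum = 92
Change 2: A[5] 25 -> 31, delta = 6, sum = 98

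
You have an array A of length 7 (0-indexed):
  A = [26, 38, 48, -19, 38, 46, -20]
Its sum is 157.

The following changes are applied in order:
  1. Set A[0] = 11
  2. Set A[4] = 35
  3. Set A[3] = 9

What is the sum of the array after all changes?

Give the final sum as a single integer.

Initial sum: 157
Change 1: A[0] 26 -> 11, delta = -15, sum = 142
Change 2: A[4] 38 -> 35, delta = -3, sum = 139
Change 3: A[3] -19 -> 9, delta = 28, sum = 167

Answer: 167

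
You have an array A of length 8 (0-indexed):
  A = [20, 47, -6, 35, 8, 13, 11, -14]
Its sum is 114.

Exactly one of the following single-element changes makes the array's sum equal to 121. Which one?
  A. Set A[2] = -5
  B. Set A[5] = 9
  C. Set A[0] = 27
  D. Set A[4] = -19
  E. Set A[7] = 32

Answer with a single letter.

Option A: A[2] -6->-5, delta=1, new_sum=114+(1)=115
Option B: A[5] 13->9, delta=-4, new_sum=114+(-4)=110
Option C: A[0] 20->27, delta=7, new_sum=114+(7)=121 <-- matches target
Option D: A[4] 8->-19, delta=-27, new_sum=114+(-27)=87
Option E: A[7] -14->32, delta=46, new_sum=114+(46)=160

Answer: C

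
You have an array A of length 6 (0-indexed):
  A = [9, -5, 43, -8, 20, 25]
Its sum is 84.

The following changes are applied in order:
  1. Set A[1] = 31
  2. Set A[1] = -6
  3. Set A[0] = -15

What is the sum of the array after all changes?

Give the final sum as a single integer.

Answer: 59

Derivation:
Initial sum: 84
Change 1: A[1] -5 -> 31, delta = 36, sum = 120
Change 2: A[1] 31 -> -6, delta = -37, sum = 83
Change 3: A[0] 9 -> -15, delta = -24, sum = 59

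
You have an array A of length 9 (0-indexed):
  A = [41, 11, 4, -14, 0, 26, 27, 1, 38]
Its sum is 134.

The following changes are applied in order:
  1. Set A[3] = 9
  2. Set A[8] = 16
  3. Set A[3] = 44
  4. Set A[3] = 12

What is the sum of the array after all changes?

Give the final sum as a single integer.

Answer: 138

Derivation:
Initial sum: 134
Change 1: A[3] -14 -> 9, delta = 23, sum = 157
Change 2: A[8] 38 -> 16, delta = -22, sum = 135
Change 3: A[3] 9 -> 44, delta = 35, sum = 170
Change 4: A[3] 44 -> 12, delta = -32, sum = 138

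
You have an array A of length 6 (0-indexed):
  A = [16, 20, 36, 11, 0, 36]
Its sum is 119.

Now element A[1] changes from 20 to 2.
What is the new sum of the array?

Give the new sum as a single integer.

Answer: 101

Derivation:
Old value at index 1: 20
New value at index 1: 2
Delta = 2 - 20 = -18
New sum = old_sum + delta = 119 + (-18) = 101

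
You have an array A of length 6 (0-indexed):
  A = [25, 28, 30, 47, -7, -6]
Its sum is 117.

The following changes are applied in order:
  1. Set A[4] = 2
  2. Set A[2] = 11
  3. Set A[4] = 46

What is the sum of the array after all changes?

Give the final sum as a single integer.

Answer: 151

Derivation:
Initial sum: 117
Change 1: A[4] -7 -> 2, delta = 9, sum = 126
Change 2: A[2] 30 -> 11, delta = -19, sum = 107
Change 3: A[4] 2 -> 46, delta = 44, sum = 151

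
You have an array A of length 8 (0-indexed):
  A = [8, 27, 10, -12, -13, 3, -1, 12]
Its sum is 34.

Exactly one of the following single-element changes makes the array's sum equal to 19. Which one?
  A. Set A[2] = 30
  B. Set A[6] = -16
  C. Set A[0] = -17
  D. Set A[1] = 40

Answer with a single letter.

Answer: B

Derivation:
Option A: A[2] 10->30, delta=20, new_sum=34+(20)=54
Option B: A[6] -1->-16, delta=-15, new_sum=34+(-15)=19 <-- matches target
Option C: A[0] 8->-17, delta=-25, new_sum=34+(-25)=9
Option D: A[1] 27->40, delta=13, new_sum=34+(13)=47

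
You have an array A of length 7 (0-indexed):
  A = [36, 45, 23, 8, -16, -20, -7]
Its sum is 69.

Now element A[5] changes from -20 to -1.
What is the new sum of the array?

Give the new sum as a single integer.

Answer: 88

Derivation:
Old value at index 5: -20
New value at index 5: -1
Delta = -1 - -20 = 19
New sum = old_sum + delta = 69 + (19) = 88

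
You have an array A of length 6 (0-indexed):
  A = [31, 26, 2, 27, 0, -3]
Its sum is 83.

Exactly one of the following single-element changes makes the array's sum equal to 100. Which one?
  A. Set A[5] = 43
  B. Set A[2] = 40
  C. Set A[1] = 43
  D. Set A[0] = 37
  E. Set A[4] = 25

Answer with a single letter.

Option A: A[5] -3->43, delta=46, new_sum=83+(46)=129
Option B: A[2] 2->40, delta=38, new_sum=83+(38)=121
Option C: A[1] 26->43, delta=17, new_sum=83+(17)=100 <-- matches target
Option D: A[0] 31->37, delta=6, new_sum=83+(6)=89
Option E: A[4] 0->25, delta=25, new_sum=83+(25)=108

Answer: C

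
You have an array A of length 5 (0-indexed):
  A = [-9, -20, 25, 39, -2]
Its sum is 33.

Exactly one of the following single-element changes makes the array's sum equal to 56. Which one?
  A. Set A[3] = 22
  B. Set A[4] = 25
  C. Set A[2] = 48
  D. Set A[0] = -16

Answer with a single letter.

Option A: A[3] 39->22, delta=-17, new_sum=33+(-17)=16
Option B: A[4] -2->25, delta=27, new_sum=33+(27)=60
Option C: A[2] 25->48, delta=23, new_sum=33+(23)=56 <-- matches target
Option D: A[0] -9->-16, delta=-7, new_sum=33+(-7)=26

Answer: C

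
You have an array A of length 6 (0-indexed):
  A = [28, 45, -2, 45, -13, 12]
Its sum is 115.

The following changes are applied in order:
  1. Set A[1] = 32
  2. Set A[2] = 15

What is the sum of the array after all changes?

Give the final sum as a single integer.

Answer: 119

Derivation:
Initial sum: 115
Change 1: A[1] 45 -> 32, delta = -13, sum = 102
Change 2: A[2] -2 -> 15, delta = 17, sum = 119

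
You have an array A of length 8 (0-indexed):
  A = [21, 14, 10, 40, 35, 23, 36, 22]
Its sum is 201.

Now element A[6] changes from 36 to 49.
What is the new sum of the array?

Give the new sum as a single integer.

Old value at index 6: 36
New value at index 6: 49
Delta = 49 - 36 = 13
New sum = old_sum + delta = 201 + (13) = 214

Answer: 214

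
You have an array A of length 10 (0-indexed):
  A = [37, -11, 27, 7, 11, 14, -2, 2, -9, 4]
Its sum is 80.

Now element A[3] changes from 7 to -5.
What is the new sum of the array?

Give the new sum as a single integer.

Old value at index 3: 7
New value at index 3: -5
Delta = -5 - 7 = -12
New sum = old_sum + delta = 80 + (-12) = 68

Answer: 68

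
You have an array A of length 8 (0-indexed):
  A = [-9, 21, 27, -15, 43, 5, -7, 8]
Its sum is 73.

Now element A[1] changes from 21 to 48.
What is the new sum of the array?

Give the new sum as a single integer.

Old value at index 1: 21
New value at index 1: 48
Delta = 48 - 21 = 27
New sum = old_sum + delta = 73 + (27) = 100

Answer: 100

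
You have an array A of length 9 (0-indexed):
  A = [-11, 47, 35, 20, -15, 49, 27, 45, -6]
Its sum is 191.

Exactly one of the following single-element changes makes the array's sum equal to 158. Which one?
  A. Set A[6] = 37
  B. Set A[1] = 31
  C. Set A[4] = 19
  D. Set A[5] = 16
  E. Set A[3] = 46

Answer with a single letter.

Answer: D

Derivation:
Option A: A[6] 27->37, delta=10, new_sum=191+(10)=201
Option B: A[1] 47->31, delta=-16, new_sum=191+(-16)=175
Option C: A[4] -15->19, delta=34, new_sum=191+(34)=225
Option D: A[5] 49->16, delta=-33, new_sum=191+(-33)=158 <-- matches target
Option E: A[3] 20->46, delta=26, new_sum=191+(26)=217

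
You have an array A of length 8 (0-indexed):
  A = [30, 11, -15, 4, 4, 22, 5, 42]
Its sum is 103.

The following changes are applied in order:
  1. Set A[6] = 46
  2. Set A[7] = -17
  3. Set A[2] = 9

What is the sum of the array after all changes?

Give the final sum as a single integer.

Initial sum: 103
Change 1: A[6] 5 -> 46, delta = 41, sum = 144
Change 2: A[7] 42 -> -17, delta = -59, sum = 85
Change 3: A[2] -15 -> 9, delta = 24, sum = 109

Answer: 109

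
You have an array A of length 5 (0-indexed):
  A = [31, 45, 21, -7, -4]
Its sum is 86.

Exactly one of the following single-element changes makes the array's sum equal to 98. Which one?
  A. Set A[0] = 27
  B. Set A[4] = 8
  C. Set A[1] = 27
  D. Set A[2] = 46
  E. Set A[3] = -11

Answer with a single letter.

Option A: A[0] 31->27, delta=-4, new_sum=86+(-4)=82
Option B: A[4] -4->8, delta=12, new_sum=86+(12)=98 <-- matches target
Option C: A[1] 45->27, delta=-18, new_sum=86+(-18)=68
Option D: A[2] 21->46, delta=25, new_sum=86+(25)=111
Option E: A[3] -7->-11, delta=-4, new_sum=86+(-4)=82

Answer: B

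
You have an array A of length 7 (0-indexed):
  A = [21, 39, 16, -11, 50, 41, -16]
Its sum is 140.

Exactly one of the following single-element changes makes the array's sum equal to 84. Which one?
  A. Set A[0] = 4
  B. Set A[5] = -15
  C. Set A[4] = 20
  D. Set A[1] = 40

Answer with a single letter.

Option A: A[0] 21->4, delta=-17, new_sum=140+(-17)=123
Option B: A[5] 41->-15, delta=-56, new_sum=140+(-56)=84 <-- matches target
Option C: A[4] 50->20, delta=-30, new_sum=140+(-30)=110
Option D: A[1] 39->40, delta=1, new_sum=140+(1)=141

Answer: B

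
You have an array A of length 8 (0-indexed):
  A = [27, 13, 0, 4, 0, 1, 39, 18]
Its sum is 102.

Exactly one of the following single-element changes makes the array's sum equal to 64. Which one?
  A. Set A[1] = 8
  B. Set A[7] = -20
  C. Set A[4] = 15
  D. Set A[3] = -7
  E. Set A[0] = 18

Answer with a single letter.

Answer: B

Derivation:
Option A: A[1] 13->8, delta=-5, new_sum=102+(-5)=97
Option B: A[7] 18->-20, delta=-38, new_sum=102+(-38)=64 <-- matches target
Option C: A[4] 0->15, delta=15, new_sum=102+(15)=117
Option D: A[3] 4->-7, delta=-11, new_sum=102+(-11)=91
Option E: A[0] 27->18, delta=-9, new_sum=102+(-9)=93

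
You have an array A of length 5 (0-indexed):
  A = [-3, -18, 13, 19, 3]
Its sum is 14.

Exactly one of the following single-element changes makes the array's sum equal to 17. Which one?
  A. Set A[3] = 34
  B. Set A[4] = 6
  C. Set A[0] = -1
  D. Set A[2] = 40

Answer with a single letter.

Option A: A[3] 19->34, delta=15, new_sum=14+(15)=29
Option B: A[4] 3->6, delta=3, new_sum=14+(3)=17 <-- matches target
Option C: A[0] -3->-1, delta=2, new_sum=14+(2)=16
Option D: A[2] 13->40, delta=27, new_sum=14+(27)=41

Answer: B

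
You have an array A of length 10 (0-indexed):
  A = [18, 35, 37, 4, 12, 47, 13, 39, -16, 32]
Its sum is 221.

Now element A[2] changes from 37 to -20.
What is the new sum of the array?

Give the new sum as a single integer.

Old value at index 2: 37
New value at index 2: -20
Delta = -20 - 37 = -57
New sum = old_sum + delta = 221 + (-57) = 164

Answer: 164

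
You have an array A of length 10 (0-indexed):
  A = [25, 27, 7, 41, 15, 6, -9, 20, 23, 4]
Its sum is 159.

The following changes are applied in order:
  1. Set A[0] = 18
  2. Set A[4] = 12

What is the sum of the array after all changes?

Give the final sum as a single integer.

Answer: 149

Derivation:
Initial sum: 159
Change 1: A[0] 25 -> 18, delta = -7, sum = 152
Change 2: A[4] 15 -> 12, delta = -3, sum = 149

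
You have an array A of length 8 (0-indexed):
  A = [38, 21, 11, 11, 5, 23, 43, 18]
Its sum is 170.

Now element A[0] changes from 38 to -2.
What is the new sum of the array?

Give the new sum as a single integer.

Old value at index 0: 38
New value at index 0: -2
Delta = -2 - 38 = -40
New sum = old_sum + delta = 170 + (-40) = 130

Answer: 130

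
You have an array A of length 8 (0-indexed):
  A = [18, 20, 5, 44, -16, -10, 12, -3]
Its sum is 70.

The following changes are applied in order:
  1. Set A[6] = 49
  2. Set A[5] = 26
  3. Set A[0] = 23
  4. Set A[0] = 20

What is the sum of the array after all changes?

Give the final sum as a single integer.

Answer: 145

Derivation:
Initial sum: 70
Change 1: A[6] 12 -> 49, delta = 37, sum = 107
Change 2: A[5] -10 -> 26, delta = 36, sum = 143
Change 3: A[0] 18 -> 23, delta = 5, sum = 148
Change 4: A[0] 23 -> 20, delta = -3, sum = 145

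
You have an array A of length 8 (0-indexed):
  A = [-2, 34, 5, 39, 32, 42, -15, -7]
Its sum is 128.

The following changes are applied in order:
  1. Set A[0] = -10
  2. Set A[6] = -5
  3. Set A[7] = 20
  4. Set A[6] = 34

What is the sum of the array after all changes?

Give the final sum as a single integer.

Initial sum: 128
Change 1: A[0] -2 -> -10, delta = -8, sum = 120
Change 2: A[6] -15 -> -5, delta = 10, sum = 130
Change 3: A[7] -7 -> 20, delta = 27, sum = 157
Change 4: A[6] -5 -> 34, delta = 39, sum = 196

Answer: 196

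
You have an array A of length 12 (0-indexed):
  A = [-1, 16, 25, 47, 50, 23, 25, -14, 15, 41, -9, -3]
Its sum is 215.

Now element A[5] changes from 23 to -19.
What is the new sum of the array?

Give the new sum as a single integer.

Old value at index 5: 23
New value at index 5: -19
Delta = -19 - 23 = -42
New sum = old_sum + delta = 215 + (-42) = 173

Answer: 173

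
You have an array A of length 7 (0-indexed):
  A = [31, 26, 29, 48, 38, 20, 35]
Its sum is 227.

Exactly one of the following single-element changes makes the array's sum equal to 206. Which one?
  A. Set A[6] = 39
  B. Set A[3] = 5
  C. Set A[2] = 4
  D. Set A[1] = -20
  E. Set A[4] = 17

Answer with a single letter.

Option A: A[6] 35->39, delta=4, new_sum=227+(4)=231
Option B: A[3] 48->5, delta=-43, new_sum=227+(-43)=184
Option C: A[2] 29->4, delta=-25, new_sum=227+(-25)=202
Option D: A[1] 26->-20, delta=-46, new_sum=227+(-46)=181
Option E: A[4] 38->17, delta=-21, new_sum=227+(-21)=206 <-- matches target

Answer: E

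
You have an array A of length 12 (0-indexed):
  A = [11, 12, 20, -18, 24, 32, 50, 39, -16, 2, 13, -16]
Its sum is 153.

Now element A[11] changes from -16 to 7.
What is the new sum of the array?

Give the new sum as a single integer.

Answer: 176

Derivation:
Old value at index 11: -16
New value at index 11: 7
Delta = 7 - -16 = 23
New sum = old_sum + delta = 153 + (23) = 176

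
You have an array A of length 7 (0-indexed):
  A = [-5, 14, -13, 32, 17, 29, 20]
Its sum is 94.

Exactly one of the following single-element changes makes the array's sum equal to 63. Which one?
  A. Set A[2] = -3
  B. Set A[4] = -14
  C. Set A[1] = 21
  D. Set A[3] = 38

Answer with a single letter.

Answer: B

Derivation:
Option A: A[2] -13->-3, delta=10, new_sum=94+(10)=104
Option B: A[4] 17->-14, delta=-31, new_sum=94+(-31)=63 <-- matches target
Option C: A[1] 14->21, delta=7, new_sum=94+(7)=101
Option D: A[3] 32->38, delta=6, new_sum=94+(6)=100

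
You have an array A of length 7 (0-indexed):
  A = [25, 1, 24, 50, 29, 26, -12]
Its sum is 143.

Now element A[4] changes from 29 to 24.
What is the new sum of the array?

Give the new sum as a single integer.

Old value at index 4: 29
New value at index 4: 24
Delta = 24 - 29 = -5
New sum = old_sum + delta = 143 + (-5) = 138

Answer: 138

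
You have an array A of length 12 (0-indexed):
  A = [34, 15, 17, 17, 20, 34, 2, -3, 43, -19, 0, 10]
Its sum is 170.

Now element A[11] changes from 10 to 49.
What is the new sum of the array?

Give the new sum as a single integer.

Answer: 209

Derivation:
Old value at index 11: 10
New value at index 11: 49
Delta = 49 - 10 = 39
New sum = old_sum + delta = 170 + (39) = 209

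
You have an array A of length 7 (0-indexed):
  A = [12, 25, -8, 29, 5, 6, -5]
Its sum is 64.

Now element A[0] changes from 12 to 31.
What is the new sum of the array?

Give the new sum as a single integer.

Answer: 83

Derivation:
Old value at index 0: 12
New value at index 0: 31
Delta = 31 - 12 = 19
New sum = old_sum + delta = 64 + (19) = 83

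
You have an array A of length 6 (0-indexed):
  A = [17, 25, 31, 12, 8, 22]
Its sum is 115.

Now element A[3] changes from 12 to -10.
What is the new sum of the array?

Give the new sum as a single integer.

Answer: 93

Derivation:
Old value at index 3: 12
New value at index 3: -10
Delta = -10 - 12 = -22
New sum = old_sum + delta = 115 + (-22) = 93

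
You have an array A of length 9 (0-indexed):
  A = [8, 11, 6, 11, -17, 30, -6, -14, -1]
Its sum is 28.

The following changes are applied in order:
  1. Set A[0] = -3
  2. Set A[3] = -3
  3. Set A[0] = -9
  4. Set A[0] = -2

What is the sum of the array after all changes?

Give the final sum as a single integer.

Initial sum: 28
Change 1: A[0] 8 -> -3, delta = -11, sum = 17
Change 2: A[3] 11 -> -3, delta = -14, sum = 3
Change 3: A[0] -3 -> -9, delta = -6, sum = -3
Change 4: A[0] -9 -> -2, delta = 7, sum = 4

Answer: 4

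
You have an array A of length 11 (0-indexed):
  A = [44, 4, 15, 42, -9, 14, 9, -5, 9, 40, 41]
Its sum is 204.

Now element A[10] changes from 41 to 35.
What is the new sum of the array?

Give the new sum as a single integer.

Old value at index 10: 41
New value at index 10: 35
Delta = 35 - 41 = -6
New sum = old_sum + delta = 204 + (-6) = 198

Answer: 198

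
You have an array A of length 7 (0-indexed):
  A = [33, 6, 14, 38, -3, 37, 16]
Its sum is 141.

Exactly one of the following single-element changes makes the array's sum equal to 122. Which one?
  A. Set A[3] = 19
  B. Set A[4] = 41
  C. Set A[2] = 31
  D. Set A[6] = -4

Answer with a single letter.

Option A: A[3] 38->19, delta=-19, new_sum=141+(-19)=122 <-- matches target
Option B: A[4] -3->41, delta=44, new_sum=141+(44)=185
Option C: A[2] 14->31, delta=17, new_sum=141+(17)=158
Option D: A[6] 16->-4, delta=-20, new_sum=141+(-20)=121

Answer: A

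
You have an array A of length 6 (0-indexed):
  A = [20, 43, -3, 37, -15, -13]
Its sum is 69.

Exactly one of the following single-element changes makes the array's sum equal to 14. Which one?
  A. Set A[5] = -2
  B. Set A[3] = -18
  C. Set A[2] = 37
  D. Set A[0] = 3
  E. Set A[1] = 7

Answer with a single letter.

Answer: B

Derivation:
Option A: A[5] -13->-2, delta=11, new_sum=69+(11)=80
Option B: A[3] 37->-18, delta=-55, new_sum=69+(-55)=14 <-- matches target
Option C: A[2] -3->37, delta=40, new_sum=69+(40)=109
Option D: A[0] 20->3, delta=-17, new_sum=69+(-17)=52
Option E: A[1] 43->7, delta=-36, new_sum=69+(-36)=33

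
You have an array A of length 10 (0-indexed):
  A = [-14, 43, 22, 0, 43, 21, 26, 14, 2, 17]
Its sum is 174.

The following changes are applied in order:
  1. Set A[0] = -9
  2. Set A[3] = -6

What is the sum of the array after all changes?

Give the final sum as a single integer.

Answer: 173

Derivation:
Initial sum: 174
Change 1: A[0] -14 -> -9, delta = 5, sum = 179
Change 2: A[3] 0 -> -6, delta = -6, sum = 173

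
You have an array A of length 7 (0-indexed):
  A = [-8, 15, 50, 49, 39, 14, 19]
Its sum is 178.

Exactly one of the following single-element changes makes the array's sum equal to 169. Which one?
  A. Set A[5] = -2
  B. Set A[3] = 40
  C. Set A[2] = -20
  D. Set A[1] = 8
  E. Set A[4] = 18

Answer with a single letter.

Answer: B

Derivation:
Option A: A[5] 14->-2, delta=-16, new_sum=178+(-16)=162
Option B: A[3] 49->40, delta=-9, new_sum=178+(-9)=169 <-- matches target
Option C: A[2] 50->-20, delta=-70, new_sum=178+(-70)=108
Option D: A[1] 15->8, delta=-7, new_sum=178+(-7)=171
Option E: A[4] 39->18, delta=-21, new_sum=178+(-21)=157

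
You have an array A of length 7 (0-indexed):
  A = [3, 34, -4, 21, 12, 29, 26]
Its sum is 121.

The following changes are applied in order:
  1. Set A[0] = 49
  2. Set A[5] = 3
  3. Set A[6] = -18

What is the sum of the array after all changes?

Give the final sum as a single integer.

Answer: 97

Derivation:
Initial sum: 121
Change 1: A[0] 3 -> 49, delta = 46, sum = 167
Change 2: A[5] 29 -> 3, delta = -26, sum = 141
Change 3: A[6] 26 -> -18, delta = -44, sum = 97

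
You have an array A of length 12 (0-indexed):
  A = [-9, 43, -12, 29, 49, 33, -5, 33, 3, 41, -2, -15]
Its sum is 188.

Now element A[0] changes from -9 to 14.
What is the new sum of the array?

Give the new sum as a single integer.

Old value at index 0: -9
New value at index 0: 14
Delta = 14 - -9 = 23
New sum = old_sum + delta = 188 + (23) = 211

Answer: 211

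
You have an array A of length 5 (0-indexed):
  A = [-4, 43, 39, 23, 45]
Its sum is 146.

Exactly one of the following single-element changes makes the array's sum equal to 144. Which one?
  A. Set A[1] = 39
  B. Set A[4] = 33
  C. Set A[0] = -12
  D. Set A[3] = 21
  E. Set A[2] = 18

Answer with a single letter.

Answer: D

Derivation:
Option A: A[1] 43->39, delta=-4, new_sum=146+(-4)=142
Option B: A[4] 45->33, delta=-12, new_sum=146+(-12)=134
Option C: A[0] -4->-12, delta=-8, new_sum=146+(-8)=138
Option D: A[3] 23->21, delta=-2, new_sum=146+(-2)=144 <-- matches target
Option E: A[2] 39->18, delta=-21, new_sum=146+(-21)=125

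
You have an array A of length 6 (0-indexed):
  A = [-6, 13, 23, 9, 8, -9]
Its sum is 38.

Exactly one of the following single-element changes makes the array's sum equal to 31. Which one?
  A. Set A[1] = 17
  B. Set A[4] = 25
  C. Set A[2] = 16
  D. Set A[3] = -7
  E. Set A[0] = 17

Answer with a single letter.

Answer: C

Derivation:
Option A: A[1] 13->17, delta=4, new_sum=38+(4)=42
Option B: A[4] 8->25, delta=17, new_sum=38+(17)=55
Option C: A[2] 23->16, delta=-7, new_sum=38+(-7)=31 <-- matches target
Option D: A[3] 9->-7, delta=-16, new_sum=38+(-16)=22
Option E: A[0] -6->17, delta=23, new_sum=38+(23)=61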